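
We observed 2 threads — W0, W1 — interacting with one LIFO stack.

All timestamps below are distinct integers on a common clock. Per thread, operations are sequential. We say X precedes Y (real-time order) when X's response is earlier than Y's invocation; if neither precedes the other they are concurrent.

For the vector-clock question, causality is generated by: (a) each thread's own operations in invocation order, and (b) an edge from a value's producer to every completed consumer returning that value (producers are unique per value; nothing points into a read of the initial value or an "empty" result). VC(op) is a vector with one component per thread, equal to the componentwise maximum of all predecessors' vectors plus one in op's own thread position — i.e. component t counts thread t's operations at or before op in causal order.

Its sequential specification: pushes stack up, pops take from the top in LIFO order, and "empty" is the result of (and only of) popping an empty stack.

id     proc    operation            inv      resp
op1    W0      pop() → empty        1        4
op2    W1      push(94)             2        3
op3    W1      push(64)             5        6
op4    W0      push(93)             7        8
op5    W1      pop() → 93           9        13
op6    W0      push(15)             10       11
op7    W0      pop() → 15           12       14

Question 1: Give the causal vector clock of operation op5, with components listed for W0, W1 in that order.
(2, 3)

root op op2, invoked 2: fresh clock plus W1's own tick → (0, 1)
root op op1, invoked 1: fresh clock plus W0's own tick → (1, 0)
invoked at 5, op3 merges VC(op2)=(0, 1) and bumps W1's slot → (0, 2)
invoked at 7, op4 merges VC(op1)=(1, 0) and bumps W0's slot → (2, 0)
invoked at 10, op6 merges VC(op4)=(2, 0) and bumps W0's slot → (3, 0)
invoked at 12, op7 merges VC(op6)=(3, 0) and bumps W0's slot → (4, 0)
invoked at 9, op5 merges VC(op3)=(0, 2), VC(op4)=(2, 0) and bumps W1's slot → (2, 3)
target: VC(op5) = (2, 3)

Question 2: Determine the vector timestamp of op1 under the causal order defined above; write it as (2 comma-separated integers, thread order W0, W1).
(1, 0)

no predecessors for op2 (invoked 2): W1 increments from zero → (0, 1)
no predecessors for op1 (invoked 1): W0 increments from zero → (1, 0)
from VC(op2)=(0, 1), op3 (invoked 5) maxes components and bumps W1 → (0, 2)
from VC(op1)=(1, 0), op4 (invoked 7) maxes components and bumps W0 → (2, 0)
from VC(op4)=(2, 0), op6 (invoked 10) maxes components and bumps W0 → (3, 0)
from VC(op6)=(3, 0), op7 (invoked 12) maxes components and bumps W0 → (4, 0)
from VC(op3)=(0, 2), VC(op4)=(2, 0), op5 (invoked 9) maxes components and bumps W1 → (2, 3)
target: VC(op1) = (1, 0)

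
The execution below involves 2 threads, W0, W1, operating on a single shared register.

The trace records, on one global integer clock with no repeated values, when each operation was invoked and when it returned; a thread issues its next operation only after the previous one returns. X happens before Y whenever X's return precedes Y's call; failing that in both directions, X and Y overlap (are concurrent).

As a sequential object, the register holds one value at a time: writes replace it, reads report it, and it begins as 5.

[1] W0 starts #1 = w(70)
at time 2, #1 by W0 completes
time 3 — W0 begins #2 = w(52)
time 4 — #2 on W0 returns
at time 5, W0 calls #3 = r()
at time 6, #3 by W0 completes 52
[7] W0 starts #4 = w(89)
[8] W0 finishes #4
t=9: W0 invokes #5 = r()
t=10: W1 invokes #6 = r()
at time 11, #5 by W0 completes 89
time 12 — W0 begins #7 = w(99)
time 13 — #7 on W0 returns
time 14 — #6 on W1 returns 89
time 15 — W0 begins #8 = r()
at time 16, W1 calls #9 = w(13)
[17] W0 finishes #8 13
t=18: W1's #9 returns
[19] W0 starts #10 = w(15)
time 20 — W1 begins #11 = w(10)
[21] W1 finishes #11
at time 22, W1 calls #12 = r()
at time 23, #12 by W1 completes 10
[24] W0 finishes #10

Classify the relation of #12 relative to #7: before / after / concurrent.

after

#12 spans [22,23], #7 spans [12,13]
resp(#7)=13 < inv(#12)=22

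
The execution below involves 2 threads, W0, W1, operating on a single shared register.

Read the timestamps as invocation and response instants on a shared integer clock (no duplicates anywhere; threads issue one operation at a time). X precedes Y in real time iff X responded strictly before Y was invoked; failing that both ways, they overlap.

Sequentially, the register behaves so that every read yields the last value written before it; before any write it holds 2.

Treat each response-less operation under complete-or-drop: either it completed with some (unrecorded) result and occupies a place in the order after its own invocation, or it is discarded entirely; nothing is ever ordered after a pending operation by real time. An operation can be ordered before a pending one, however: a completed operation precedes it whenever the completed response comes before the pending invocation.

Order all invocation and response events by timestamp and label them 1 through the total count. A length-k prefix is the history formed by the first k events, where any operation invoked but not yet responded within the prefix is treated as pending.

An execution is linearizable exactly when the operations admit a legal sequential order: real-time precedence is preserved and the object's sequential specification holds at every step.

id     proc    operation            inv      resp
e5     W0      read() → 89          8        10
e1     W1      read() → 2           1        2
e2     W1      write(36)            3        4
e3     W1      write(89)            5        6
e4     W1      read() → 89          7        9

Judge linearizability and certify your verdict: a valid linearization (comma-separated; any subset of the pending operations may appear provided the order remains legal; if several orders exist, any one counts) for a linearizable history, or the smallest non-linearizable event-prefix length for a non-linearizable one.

linearizable — witness: e1, e2, e3, e4, e5

1. e1 read() → 2, leaving value 2
2. e2 write(36), leaving value 36
3. e3 write(89), leaving value 89
4. e4 read() → 89, leaving value 89
5. e5 read() → 89, leaving value 89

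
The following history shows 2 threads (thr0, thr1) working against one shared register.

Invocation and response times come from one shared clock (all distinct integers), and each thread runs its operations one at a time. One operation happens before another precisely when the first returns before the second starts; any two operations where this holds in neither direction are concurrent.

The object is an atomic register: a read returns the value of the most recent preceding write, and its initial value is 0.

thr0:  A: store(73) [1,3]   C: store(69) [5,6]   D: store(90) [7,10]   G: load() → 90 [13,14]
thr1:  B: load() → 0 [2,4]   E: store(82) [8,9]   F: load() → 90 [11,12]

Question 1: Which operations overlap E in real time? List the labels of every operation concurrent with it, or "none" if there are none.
D

concurrent with E ([8,9]): every op whose interval crosses 8..9
A [1,3]: before
B [2,4]: before
C [5,6]: before
D [7,10]: concurrent
F [11,12]: after
G [13,14]: after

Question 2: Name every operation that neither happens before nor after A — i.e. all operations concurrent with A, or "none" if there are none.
B

A spans [1,3]; an op avoiding the whole window 1..3 is ordered, any other is concurrent
B [2,4]: concurrent
C [5,6]: after
D [7,10]: after
E [8,9]: after
F [11,12]: after
G [13,14]: after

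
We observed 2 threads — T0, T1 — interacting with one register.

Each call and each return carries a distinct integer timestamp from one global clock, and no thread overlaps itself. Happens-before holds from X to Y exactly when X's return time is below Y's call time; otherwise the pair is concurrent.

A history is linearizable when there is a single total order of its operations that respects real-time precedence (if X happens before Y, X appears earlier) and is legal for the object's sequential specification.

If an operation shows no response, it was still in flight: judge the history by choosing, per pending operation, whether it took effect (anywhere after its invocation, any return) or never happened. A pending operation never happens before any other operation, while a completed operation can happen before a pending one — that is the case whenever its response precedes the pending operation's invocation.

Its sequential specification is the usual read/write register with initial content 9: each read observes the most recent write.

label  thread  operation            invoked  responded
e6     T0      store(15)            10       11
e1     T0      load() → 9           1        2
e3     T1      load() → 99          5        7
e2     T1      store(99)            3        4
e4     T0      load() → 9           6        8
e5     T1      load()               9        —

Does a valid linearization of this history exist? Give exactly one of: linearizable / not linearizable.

already the first 8 events (up to e4's response at time 8) admit no linearization; the first 7 still do
all 2 real-time-respecting orders fail — 4 completed register operations, no legal replay
e.g. e1, e2, e3, e4: illegal at step 4, since e4 load() → 9 cannot apply there
e.g. e1, e2, e4, e3: illegal at step 3, since e4 load() → 9 cannot apply there

not linearizable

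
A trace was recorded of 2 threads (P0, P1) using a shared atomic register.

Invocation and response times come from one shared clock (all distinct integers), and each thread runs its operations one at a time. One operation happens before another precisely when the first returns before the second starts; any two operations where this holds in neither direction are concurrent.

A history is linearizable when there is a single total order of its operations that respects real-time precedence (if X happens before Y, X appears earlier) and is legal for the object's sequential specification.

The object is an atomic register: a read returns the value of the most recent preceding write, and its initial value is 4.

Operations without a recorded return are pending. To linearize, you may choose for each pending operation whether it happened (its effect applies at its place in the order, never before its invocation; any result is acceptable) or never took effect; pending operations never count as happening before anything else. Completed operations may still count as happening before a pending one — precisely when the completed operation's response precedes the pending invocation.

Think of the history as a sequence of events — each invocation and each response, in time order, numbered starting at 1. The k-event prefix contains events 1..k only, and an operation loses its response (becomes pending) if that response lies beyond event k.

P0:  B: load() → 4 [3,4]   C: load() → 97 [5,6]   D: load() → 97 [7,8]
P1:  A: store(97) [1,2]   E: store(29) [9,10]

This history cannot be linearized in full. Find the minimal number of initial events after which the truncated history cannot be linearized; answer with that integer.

4

events 1..3 are linearizable, e.g. via A:
step 1: A store(97) — value 97
with event 4 included (B responding at time 4), all real-time-consistent orders fail
for example A, B fails at step 2: B load() → 4 is not legal there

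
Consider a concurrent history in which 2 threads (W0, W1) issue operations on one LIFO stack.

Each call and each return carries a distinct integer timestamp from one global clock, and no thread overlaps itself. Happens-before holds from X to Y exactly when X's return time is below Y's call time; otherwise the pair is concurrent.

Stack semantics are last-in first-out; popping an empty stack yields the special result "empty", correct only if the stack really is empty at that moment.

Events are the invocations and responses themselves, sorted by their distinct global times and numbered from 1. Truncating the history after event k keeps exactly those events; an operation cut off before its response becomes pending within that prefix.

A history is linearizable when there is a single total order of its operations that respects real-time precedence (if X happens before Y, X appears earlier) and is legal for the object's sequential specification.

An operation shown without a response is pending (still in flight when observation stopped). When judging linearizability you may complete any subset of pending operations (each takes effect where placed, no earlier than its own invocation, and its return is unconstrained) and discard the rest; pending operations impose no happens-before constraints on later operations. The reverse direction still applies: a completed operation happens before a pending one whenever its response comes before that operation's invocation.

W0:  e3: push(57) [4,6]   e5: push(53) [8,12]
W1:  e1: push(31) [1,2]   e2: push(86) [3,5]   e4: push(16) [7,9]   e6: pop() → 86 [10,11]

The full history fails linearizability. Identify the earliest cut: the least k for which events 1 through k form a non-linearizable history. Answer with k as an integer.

11

events 1..10 are linearizable, e.g. via e1, e2, e3, e4:
1. e1 push(31), leaving stack <31>
2. e2 push(86), leaving stack <31,86>
3. e3 push(57), leaving stack <31,86,57>
4. e4 push(16), leaving stack <31,86,57,16>
event 11 — e6's response, time 11 — after it, nothing linearizes
every completion of the 1 pending operation (e5) was checked; none linearizes
take e1, e2, e3, e4, e6 (pending dropped): step 5 already fails, because e6 pop() → 86 cannot occur there
take e1, e3, e2, e4, e6 (pending dropped): step 5 already fails, because e6 pop() → 86 cannot occur there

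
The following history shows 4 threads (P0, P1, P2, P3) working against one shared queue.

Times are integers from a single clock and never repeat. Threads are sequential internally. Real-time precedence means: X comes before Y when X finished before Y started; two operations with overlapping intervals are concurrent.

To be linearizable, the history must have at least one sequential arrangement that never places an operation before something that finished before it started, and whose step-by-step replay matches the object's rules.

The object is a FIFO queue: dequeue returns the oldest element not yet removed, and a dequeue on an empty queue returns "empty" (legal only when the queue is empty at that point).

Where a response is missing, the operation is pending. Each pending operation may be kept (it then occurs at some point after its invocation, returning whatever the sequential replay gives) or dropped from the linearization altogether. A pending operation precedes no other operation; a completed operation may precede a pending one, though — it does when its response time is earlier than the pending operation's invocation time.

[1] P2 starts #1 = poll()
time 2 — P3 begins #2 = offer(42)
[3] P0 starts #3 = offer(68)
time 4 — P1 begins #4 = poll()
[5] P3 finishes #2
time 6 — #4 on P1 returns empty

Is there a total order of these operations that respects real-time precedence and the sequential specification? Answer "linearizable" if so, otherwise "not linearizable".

linearizable

one valid linearization: #1, #4, #2
step 1: #1 poll() (pending, included) — queue <>
step 2: #4 poll() → empty — queue <>
step 3: #2 offer(42) — queue <42>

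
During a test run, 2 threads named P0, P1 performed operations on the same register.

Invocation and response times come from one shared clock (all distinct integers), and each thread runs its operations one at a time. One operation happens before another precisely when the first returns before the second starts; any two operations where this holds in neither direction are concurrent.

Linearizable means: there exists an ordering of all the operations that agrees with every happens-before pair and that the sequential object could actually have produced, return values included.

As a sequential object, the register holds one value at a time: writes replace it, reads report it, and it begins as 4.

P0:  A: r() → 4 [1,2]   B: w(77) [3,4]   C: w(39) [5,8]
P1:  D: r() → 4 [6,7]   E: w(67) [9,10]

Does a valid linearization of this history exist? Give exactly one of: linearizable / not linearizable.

through event 6 a valid linearization exists; event 7 (D responding at time 7) ends that
the sole real-time-consistent order of 3 completed operations fails the register replay
no escape via the 1 pending operation (C): every completion choice fails
take A, B, D (pending dropped): step 3 already fails, because D r() → 4 cannot occur there

not linearizable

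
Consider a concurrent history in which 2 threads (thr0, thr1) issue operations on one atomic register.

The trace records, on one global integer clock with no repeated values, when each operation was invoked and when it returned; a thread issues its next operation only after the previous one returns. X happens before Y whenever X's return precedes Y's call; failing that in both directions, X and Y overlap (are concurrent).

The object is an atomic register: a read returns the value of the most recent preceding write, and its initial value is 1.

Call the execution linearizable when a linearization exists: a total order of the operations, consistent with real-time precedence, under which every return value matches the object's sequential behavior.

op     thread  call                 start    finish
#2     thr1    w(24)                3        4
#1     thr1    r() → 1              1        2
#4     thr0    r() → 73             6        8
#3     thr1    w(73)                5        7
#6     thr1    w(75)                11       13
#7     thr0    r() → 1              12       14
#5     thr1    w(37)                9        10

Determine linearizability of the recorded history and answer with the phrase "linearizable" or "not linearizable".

not linearizable

already the first 14 events (up to #7's response at time 14) admit no linearization; the first 13 still do
checked exhaustively: 4 real-time-consistent orders of 7 completed operations, zero legal atomic register replays
take #1, #2, #3, #4, #5, #6, #7: step 7 already fails, because #7 r() → 1 cannot occur there
take #1, #2, #3, #4, #5, #7, #6: step 6 already fails, because #7 r() → 1 cannot occur there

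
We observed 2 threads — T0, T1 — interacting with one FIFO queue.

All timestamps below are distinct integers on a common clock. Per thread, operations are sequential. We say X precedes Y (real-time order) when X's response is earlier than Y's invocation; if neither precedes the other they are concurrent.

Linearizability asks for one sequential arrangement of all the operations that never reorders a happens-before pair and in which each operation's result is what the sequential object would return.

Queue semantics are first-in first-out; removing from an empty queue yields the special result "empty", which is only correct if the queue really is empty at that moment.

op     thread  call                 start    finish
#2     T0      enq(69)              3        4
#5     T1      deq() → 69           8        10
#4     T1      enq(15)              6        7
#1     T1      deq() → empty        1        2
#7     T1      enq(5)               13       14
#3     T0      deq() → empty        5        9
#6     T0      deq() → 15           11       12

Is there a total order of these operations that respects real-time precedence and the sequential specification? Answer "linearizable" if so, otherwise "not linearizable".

not linearizable

already the first 9 events (up to #3's response at time 9) admit no linearization; the first 8 still do
every one of the 2 real-time-consistent orders over 4 completed FIFO queue ops fails the sequential spec
no completion choice of the 1 pending operation (#5) rescues it — every subset was tried
take #1, #2, #3, #4 (pending dropped): step 3 already fails, because #3 deq() → empty cannot occur there
take #1, #2, #4, #3 (pending dropped): step 4 already fails, because #3 deq() → empty cannot occur there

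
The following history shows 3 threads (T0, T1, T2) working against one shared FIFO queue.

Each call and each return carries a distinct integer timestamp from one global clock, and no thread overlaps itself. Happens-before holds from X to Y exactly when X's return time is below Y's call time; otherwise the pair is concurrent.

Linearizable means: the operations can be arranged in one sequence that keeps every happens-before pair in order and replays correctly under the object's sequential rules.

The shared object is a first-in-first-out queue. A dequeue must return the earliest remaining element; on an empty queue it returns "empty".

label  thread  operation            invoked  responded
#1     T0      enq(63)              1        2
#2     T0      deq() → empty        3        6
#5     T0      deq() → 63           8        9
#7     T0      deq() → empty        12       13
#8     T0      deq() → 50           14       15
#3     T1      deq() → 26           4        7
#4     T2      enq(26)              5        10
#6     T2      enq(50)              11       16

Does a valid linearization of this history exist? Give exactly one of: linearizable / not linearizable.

not linearizable

already the first 7 events (up to #3's response at time 7) admit no linearization; the first 6 still do
all 2 real-time-respecting orders fail — 3 completed FIFO queue operations, no legal replay
include/drop combinations of the 1 pending operation (#4) were all tried; none helps
for example #1, #2, #3 (pending dropped) fails at step 2: #2 deq() → empty is not legal there
for example #1, #3, #2 (pending dropped) fails at step 2: #3 deq() → 26 is not legal there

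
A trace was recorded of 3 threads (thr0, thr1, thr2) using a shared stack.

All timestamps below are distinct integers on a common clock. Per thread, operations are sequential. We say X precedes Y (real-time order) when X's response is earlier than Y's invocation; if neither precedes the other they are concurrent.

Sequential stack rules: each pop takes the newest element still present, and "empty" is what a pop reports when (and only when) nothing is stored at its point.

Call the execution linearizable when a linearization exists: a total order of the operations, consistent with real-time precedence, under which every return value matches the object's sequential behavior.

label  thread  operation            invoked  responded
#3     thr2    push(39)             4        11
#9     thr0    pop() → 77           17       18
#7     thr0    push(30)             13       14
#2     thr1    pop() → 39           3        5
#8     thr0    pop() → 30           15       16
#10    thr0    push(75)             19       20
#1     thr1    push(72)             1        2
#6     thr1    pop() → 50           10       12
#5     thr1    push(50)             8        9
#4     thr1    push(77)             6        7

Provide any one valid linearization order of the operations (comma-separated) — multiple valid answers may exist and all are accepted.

#1, #3, #2, #4, #5, #6, #7, #8, #9, #10

1. #1 push(72), leaving stack <72>
2. #3 push(39), leaving stack <72,39>
3. #2 pop() → 39, leaving stack <72>
4. #4 push(77), leaving stack <72,77>
5. #5 push(50), leaving stack <72,77,50>
6. #6 pop() → 50, leaving stack <72,77>
7. #7 push(30), leaving stack <72,77,30>
8. #8 pop() → 30, leaving stack <72,77>
9. #9 pop() → 77, leaving stack <72>
10. #10 push(75), leaving stack <72,75>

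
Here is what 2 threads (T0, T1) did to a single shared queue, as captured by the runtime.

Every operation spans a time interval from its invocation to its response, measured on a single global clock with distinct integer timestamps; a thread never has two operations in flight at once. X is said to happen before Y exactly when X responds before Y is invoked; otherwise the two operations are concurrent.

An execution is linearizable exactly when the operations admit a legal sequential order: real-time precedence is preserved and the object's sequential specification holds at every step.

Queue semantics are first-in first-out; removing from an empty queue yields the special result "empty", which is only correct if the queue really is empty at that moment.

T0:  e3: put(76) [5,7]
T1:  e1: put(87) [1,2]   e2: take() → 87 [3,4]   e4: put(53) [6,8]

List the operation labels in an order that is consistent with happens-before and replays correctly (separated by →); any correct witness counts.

step 1: e1 put(87) — queue <87>
step 2: e2 take() → 87 — queue <>
step 3: e3 put(76) — queue <76>
step 4: e4 put(53) — queue <76,53>

e1 → e2 → e3 → e4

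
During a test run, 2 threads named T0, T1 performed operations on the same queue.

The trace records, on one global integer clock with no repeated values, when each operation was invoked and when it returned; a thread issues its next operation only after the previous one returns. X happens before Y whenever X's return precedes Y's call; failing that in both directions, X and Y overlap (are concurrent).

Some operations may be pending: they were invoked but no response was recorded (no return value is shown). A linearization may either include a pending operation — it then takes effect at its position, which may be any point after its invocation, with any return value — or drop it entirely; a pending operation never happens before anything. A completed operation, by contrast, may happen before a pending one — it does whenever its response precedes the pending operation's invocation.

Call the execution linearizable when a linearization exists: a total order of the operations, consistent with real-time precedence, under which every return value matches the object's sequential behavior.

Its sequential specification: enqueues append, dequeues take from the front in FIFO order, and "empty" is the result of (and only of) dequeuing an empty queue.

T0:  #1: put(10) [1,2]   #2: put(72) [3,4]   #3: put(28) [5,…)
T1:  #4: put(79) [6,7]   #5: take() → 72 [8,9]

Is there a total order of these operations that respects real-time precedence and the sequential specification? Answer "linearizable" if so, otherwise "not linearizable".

events 1..8 are fine; event 9 — the response of #5 at time 9 — makes the prefix non-linearizable
the completed operations (4 total) allow one real-time order; the queue replay rejects it
include/drop combinations of the 1 pending operation (#3) were all tried; none helps
one such order, #1, #2, #4, #5 (pending dropped), breaks at step 4 where #5 take() → 72 is illegal

not linearizable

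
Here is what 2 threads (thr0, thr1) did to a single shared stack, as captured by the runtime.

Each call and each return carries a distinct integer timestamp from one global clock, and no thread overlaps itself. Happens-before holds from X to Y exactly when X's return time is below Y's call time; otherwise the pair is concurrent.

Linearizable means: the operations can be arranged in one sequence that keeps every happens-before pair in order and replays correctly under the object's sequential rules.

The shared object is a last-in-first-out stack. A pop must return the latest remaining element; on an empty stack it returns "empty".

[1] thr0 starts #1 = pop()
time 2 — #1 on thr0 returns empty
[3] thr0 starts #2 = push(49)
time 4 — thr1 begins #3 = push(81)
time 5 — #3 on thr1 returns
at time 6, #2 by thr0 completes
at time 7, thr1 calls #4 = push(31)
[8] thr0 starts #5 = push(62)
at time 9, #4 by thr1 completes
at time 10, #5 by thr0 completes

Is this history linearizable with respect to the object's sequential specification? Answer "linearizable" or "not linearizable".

witness order: #1, #2, #3, #4, #5
after step 1 (#1 pop() → empty): stack <>
after step 2 (#2 push(49)): stack <49>
after step 3 (#3 push(81)): stack <49,81>
after step 4 (#4 push(31)): stack <49,81,31>
after step 5 (#5 push(62)): stack <49,81,31,62>

linearizable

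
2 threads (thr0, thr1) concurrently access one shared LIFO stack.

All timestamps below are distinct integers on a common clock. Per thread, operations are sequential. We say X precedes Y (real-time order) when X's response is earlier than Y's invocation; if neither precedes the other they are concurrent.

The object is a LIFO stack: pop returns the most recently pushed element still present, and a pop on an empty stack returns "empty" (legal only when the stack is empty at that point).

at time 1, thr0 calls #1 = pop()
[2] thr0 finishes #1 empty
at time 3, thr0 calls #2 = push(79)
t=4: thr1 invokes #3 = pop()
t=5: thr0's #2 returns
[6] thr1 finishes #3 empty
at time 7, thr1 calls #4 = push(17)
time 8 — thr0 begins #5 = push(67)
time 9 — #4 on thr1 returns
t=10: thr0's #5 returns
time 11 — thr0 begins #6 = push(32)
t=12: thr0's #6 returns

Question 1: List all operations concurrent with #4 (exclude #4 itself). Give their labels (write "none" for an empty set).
#5

concurrent with #4 ([7,9]): every op whose interval crosses 7..9
#1 [1,2]: before
#2 [3,5]: before
#3 [4,6]: before
#5 [8,10]: concurrent
#6 [11,12]: after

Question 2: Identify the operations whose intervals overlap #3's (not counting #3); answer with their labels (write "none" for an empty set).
#2

#3 spans [4,6]: anything still running between times 4 and 6 counts as concurrent
#1 [1,2]: before
#2 [3,5]: concurrent
#4 [7,9]: after
#5 [8,10]: after
#6 [11,12]: after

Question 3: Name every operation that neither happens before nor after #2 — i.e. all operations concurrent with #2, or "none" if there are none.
#3

overlap test against #2 [3,5]: concurrent iff the interval meets 3..5
#1 [1,2]: before
#3 [4,6]: concurrent
#4 [7,9]: after
#5 [8,10]: after
#6 [11,12]: after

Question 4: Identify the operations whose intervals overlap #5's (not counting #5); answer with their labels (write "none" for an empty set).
#4

#5 runs from 8 to 10; window-overlapping ops are concurrent
#1 [1,2]: before
#2 [3,5]: before
#3 [4,6]: before
#4 [7,9]: concurrent
#6 [11,12]: after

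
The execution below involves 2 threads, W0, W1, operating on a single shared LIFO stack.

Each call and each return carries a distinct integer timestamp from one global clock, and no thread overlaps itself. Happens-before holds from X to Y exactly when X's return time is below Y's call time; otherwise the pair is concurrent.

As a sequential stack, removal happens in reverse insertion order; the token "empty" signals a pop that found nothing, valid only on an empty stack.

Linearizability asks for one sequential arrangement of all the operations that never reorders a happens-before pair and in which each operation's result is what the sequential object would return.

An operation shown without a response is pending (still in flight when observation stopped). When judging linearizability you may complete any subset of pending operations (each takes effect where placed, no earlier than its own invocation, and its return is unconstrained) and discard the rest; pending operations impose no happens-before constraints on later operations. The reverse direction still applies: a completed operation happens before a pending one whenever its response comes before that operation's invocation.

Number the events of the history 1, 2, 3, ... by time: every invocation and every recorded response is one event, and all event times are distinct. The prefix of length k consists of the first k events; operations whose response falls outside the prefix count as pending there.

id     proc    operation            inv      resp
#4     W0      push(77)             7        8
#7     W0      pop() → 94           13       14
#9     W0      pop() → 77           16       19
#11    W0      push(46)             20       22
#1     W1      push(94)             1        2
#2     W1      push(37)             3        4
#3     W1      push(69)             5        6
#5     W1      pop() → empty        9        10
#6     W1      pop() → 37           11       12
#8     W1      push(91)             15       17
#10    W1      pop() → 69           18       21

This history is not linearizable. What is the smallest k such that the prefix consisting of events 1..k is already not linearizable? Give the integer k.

10

events 1..9 are linearizable; a witness order is #1, #2, #3, #4:
after step 1 (#1 push(94)): stack <94>
after step 2 (#2 push(37)): stack <94,37>
after step 3 (#3 push(69)): stack <94,37,69>
after step 4 (#4 push(77)): stack <94,37,69,77>
once event 10 joins (#5's response, time 10), exhaustive search finds no witness
e.g. #1, #2, #3, #4, #5: illegal at step 5, since #5 pop() → empty cannot apply there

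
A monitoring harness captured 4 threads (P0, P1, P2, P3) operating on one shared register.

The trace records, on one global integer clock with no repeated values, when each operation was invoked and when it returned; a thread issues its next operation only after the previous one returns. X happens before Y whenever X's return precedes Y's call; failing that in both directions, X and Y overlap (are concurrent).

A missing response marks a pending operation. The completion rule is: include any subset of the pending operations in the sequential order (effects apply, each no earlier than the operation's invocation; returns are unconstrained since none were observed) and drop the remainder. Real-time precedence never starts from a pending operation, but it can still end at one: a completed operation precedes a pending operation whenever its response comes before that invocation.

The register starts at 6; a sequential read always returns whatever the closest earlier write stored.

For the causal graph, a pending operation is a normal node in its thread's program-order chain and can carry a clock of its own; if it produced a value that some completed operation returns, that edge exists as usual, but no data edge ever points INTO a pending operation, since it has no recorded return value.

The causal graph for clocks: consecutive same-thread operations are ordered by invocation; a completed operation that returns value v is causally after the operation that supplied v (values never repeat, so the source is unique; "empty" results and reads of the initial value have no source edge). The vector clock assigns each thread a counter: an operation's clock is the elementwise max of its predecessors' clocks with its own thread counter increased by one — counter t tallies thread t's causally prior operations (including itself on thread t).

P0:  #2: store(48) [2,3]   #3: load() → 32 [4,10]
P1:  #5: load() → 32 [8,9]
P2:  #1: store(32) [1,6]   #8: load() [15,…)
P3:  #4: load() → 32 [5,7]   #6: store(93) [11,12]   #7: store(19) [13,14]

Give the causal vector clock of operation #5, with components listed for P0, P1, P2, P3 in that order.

(0, 1, 1, 0)

invoked at 1, #1 has no predecessors; its own P2 bump gives (0, 0, 1, 0)
invoked at 2, #2 has no predecessors; its own P0 bump gives (1, 0, 0, 0)
from VC(#1)=(0, 0, 1, 0), #4 (invoked 5) maxes components and bumps P3 → (0, 0, 1, 1)
from VC(#1)=(0, 0, 1, 0), #8 (invoked 15) maxes components and bumps P2 → (0, 0, 2, 0)
from VC(#1)=(0, 0, 1, 0), #5 (invoked 8) maxes components and bumps P1 → (0, 1, 1, 0)
from VC(#4)=(0, 0, 1, 1), #6 (invoked 11) maxes components and bumps P3 → (0, 0, 1, 2)
from VC(#1)=(0, 0, 1, 0), VC(#2)=(1, 0, 0, 0), #3 (invoked 4) maxes components and bumps P0 → (2, 0, 1, 0)
from VC(#6)=(0, 0, 1, 2), #7 (invoked 13) maxes components and bumps P3 → (0, 0, 1, 3)
target: VC(#5) = (0, 1, 1, 0)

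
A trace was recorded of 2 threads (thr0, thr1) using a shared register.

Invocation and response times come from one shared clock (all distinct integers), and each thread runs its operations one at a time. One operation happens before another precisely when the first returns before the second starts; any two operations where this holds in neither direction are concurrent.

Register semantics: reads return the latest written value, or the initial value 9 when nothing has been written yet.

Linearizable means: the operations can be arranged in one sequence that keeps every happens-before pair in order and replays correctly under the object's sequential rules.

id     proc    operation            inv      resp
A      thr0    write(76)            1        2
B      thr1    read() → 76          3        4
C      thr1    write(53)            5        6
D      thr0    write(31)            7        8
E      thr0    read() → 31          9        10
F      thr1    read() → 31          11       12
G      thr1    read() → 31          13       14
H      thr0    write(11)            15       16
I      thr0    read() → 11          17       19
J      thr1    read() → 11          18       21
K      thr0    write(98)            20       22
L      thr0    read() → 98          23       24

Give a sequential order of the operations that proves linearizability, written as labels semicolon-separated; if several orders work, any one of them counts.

A; B; C; D; E; F; G; H; I; J; K; L

step 1: A write(76) — value 76
step 2: B read() → 76 — value 76
step 3: C write(53) — value 53
step 4: D write(31) — value 31
step 5: E read() → 31 — value 31
step 6: F read() → 31 — value 31
step 7: G read() → 31 — value 31
step 8: H write(11) — value 11
step 9: I read() → 11 — value 11
step 10: J read() → 11 — value 11
step 11: K write(98) — value 98
step 12: L read() → 98 — value 98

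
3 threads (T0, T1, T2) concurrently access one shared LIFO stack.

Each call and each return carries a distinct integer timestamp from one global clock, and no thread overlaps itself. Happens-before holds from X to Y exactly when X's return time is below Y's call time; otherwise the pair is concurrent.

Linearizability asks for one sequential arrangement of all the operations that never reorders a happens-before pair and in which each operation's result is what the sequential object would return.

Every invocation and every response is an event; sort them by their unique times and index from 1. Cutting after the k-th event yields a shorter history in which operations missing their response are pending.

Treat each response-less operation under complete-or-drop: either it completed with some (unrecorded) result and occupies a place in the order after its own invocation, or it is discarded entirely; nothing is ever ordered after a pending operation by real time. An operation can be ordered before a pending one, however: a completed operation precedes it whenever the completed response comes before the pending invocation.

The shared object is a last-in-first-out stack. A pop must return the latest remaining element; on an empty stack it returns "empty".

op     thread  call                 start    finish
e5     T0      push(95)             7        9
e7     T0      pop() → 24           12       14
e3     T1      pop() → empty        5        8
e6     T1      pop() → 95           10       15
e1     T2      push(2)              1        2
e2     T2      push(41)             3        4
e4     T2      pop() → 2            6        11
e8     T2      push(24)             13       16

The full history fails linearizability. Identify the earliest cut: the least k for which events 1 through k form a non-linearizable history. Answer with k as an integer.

8

one valid order for events 1..7 is e1, e2:
step 1: e1 push(2) — stack <2>
step 2: e2 push(41) — stack <2,41>
include event 8 — e3 responding at 8 — and every candidate order breaks
completion choices over the 2 pending operations (e4, e5) were checked; none helps
one such order, e1, e2, e3 (pending dropped), breaks at step 3 where e3 pop() → empty is illegal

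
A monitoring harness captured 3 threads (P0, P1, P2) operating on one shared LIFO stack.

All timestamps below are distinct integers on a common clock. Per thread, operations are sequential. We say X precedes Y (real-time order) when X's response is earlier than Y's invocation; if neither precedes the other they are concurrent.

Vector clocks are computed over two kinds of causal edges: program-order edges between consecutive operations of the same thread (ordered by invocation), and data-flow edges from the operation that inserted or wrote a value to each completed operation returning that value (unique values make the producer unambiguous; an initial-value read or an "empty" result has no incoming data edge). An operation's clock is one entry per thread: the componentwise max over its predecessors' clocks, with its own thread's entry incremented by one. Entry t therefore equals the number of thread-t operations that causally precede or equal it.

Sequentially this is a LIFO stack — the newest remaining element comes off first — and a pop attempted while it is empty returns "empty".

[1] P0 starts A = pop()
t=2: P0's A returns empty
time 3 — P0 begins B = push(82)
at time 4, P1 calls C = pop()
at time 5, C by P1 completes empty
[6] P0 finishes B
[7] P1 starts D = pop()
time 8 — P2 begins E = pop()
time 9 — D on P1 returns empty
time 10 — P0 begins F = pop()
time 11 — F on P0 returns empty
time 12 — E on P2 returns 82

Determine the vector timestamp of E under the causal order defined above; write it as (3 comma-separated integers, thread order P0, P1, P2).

C (invocation 4): nothing precedes it; P1's component alone gives (0, 1, 0)
A (invocation 1): nothing precedes it; P0's component alone gives (1, 0, 0)
VC(D, invoked at 7): max of VC(C)=(0, 1, 0), then +1 on thread P1 → (0, 2, 0)
VC(B, invoked at 3): max of VC(A)=(1, 0, 0), then +1 on thread P0 → (2, 0, 0)
VC(E, invoked at 8): max of VC(B)=(2, 0, 0), then +1 on thread P2 → (2, 0, 1)
VC(F, invoked at 10): max of VC(B)=(2, 0, 0), then +1 on thread P0 → (3, 0, 0)
target: VC(E) = (2, 0, 1)

(2, 0, 1)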